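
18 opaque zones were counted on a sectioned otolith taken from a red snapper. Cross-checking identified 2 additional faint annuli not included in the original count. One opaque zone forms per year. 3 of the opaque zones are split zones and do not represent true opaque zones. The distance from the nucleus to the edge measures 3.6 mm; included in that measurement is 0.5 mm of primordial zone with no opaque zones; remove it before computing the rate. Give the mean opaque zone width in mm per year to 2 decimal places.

0.18 mm per year

Correcting the raw count gives 18 − 3 + 2 = 17 true opaque zones.
Net length = 3.6 − 0.5 = 3.1 mm.
Mean rate = 3.1 mm / 17 years ≈ 0.18 mm per year.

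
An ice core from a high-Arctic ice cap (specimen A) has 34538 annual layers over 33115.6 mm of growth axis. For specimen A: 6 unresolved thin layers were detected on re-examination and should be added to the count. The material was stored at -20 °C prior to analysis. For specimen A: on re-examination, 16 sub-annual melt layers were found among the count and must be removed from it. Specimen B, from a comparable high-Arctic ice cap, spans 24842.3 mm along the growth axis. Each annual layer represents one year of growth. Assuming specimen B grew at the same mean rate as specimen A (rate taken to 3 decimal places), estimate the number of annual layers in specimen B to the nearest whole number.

Specimen A: after corrections the count is 34538 − 16 + 6 = 34528 annual layers.
A: 33115.6 mm over 34528 years gives 33115.6 / 34528 ≈ 0.959 mm/year.
B spans 24842.3 / 0.959 = 25904.38 years ≈ 25904 annual layers.

25904 annual layers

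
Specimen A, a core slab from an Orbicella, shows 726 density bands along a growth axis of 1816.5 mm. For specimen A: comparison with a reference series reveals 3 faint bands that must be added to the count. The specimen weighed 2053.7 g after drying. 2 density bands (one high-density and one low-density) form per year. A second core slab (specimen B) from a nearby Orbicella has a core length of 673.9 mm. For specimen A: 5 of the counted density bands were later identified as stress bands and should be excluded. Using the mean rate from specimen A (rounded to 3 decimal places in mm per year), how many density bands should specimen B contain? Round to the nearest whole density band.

269 density bands

Specimen A: adjusted count: 726 − 5 + 3 = 724 density bands.
Specimen A: 724 density bands at 2 per year is 724 / 2 = 362 years.
A: 1816.5 mm over 362 years gives 1816.5 / 362 ≈ 5.018 mm/yr.
Specimen B: 673.9 mm / 5.018 mm per year = 134.30 years; at 2 density bands per year that is 134.30 × 2 ≈ 269 density bands.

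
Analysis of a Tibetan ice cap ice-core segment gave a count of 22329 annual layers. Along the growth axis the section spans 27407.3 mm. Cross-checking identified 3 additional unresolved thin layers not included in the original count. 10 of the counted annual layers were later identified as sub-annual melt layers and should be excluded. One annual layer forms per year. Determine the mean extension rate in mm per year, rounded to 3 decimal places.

After corrections the count is 22329 − 10 + 3 = 22322 annual layers.
Extension rate ≈ 27407.3 / 22322 = 1.228 mm per year.

1.228 mm per year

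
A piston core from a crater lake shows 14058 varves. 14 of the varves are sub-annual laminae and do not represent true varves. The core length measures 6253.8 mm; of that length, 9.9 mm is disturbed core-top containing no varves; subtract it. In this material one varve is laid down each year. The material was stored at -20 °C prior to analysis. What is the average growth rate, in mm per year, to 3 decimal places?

0.445 mm per year

Adjusted count: 14058 − 14 = 14044 varves.
Net length = 6253.8 − 9.9 = 6243.9 mm.
Mean rate = 6243.9 mm / 14044 years ≈ 0.445 mm per year.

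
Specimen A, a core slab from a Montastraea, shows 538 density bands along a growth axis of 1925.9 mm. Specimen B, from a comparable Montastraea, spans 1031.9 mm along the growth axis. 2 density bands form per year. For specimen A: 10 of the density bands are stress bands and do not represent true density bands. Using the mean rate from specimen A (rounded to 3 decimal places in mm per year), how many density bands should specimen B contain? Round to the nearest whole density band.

Specimen A: true density band count = 538 − 10 = 528.
Specimen A: with 2 density bands per year, 528 / 2 = 264 years.
A: Extension rate ≈ 1925.9 / 264 = 7.295 mm/year.
B spans 1031.9 / 7.295 = 141.45 years; at 2 density bands per year that is 141.45 × 2 ≈ 283 density bands.

283 density bands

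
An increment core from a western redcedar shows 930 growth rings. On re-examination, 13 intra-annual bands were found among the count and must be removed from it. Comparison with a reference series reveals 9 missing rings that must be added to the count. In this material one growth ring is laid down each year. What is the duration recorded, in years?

Adjusted count: 930 − 13 + 9 = 926 growth rings.
One growth ring per year makes the duration 926 years.

926 years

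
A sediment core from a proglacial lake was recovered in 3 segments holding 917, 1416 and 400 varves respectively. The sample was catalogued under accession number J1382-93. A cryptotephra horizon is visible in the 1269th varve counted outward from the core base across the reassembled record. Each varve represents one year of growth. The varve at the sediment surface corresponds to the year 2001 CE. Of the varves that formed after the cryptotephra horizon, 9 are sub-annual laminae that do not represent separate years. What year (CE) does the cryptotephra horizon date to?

Total varves = 917 + 1416 + 400 = 2733.
2733 − 1269 = 1464 varves lie beyond the cryptotephra horizon toward the sediment surface.
Removing the 9 false varves leaves 1464 − 9 = 1455 true varves beyond the cryptotephra horizon.
Counting back 1455 years from 2001 CE places the cryptotephra horizon in 2001 − 1455 = 546 CE.

546 CE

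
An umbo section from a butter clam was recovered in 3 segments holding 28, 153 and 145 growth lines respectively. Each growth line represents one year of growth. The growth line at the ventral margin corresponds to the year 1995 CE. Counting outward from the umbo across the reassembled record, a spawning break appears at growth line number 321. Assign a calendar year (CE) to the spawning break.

Total growth lines = 28 + 153 + 145 = 326.
Between growth line 321 and the ventral margin there are 326 − 321 = 5 growth lines.
Counting back 5 years from 1995 CE places the spawning break in 1995 − 5 = 1990 CE.

1990 CE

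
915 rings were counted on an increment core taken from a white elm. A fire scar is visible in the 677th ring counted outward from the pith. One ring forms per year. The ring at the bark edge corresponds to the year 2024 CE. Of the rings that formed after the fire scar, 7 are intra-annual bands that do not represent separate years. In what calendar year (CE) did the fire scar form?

1793 CE

Between ring 677 and the bark edge there are 915 − 677 = 238 rings.
Removing the 7 false rings leaves 238 − 7 = 231 true rings beyond the fire scar.
2024 − 231 = 1793 CE.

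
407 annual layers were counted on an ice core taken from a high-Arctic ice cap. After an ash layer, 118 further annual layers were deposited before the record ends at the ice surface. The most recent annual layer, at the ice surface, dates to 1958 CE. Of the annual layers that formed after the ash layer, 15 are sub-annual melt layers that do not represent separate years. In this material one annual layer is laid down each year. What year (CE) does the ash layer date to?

118 annual layers formed after the ash layer.
118 − 15 false = 103 true annual layers after the ash layer.
1958 − 103 = 1855 CE.

1855 CE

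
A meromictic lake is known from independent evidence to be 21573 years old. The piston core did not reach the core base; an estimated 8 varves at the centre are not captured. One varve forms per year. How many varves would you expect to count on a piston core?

Expected varves over 21573 years: 21573.
21573 − 8 missed = 21565 varves expected in the prepared section.

21565 varves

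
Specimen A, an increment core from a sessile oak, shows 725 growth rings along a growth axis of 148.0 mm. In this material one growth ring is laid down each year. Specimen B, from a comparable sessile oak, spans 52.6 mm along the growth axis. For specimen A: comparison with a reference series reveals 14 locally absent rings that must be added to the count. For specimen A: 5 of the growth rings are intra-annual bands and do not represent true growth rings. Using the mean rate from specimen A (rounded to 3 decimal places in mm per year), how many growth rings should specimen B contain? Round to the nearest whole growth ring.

260 growth rings

Specimen A: correcting the raw count gives 725 − 5 + 14 = 734 true growth rings.
A: Extension rate ≈ 148.0 / 734 = 0.202 mm per year.
For B, 52.6 / 0.202 = 260.40 years ≈ 260 growth rings.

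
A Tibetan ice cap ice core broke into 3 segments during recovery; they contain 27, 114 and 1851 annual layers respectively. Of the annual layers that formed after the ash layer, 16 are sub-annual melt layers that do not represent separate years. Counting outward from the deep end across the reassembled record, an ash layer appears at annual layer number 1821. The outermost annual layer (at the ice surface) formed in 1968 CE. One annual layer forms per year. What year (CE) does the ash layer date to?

Total annual layers = 27 + 114 + 1851 = 1992.
The ash layer sits at annual layer 1821 from the deep end, so 1992 − 1821 = 171 annual layers formed after it.
171 − 16 false = 155 true annual layers after the ash layer.
1968 − 155 = 1813 CE.

1813 CE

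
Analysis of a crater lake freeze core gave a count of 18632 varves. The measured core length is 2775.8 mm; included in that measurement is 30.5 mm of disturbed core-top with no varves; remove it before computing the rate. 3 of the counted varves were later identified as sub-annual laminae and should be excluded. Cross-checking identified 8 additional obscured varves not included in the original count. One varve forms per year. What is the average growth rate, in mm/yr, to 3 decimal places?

0.147 mm/yr

Adjusted count: 18632 − 3 + 8 = 18637 varves.
The growth record spans 2775.8 − 30.5 = 2745.3 mm.
Mean rate = 2745.3 mm / 18637 years ≈ 0.147 mm/yr.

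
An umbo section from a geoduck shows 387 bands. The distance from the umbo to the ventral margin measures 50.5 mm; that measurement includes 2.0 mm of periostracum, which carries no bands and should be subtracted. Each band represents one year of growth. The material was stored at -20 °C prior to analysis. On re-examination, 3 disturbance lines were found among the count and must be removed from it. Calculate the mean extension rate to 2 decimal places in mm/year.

Adjusted count: 387 − 3 = 384 bands.
The growth record spans 50.5 − 2.0 = 48.5 mm.
48.5 mm over 384 years gives 48.5 / 384 ≈ 0.13 mm/year.

0.13 mm/year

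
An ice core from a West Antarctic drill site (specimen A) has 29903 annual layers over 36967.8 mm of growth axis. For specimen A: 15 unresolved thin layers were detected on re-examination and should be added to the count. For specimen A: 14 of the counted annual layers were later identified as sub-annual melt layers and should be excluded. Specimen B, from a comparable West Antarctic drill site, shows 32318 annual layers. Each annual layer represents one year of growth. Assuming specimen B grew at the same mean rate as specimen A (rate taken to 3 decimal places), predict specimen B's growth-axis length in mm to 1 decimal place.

39945.0 mm

Specimen A: true annual layer count = 29903 − 14 + 15 = 29904.
A: 36967.8 mm over 29904 years gives 36967.8 / 29904 ≈ 1.236 mm per year.
Length of B = 1.236 × 32318 = 39945.0 mm.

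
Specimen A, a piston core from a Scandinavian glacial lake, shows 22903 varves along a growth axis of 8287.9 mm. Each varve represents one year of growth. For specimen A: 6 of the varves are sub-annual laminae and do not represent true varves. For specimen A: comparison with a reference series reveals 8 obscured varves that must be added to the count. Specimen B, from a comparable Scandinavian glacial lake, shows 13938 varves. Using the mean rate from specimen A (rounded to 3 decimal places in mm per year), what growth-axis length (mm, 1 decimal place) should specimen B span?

5045.6 mm

Specimen A: after corrections the count is 22903 − 6 + 8 = 22905 varves.
A: Extension rate ≈ 8287.9 / 22905 = 0.362 mm/yr.
B's length ≈ 0.362 × 13938 = 5045.6 mm.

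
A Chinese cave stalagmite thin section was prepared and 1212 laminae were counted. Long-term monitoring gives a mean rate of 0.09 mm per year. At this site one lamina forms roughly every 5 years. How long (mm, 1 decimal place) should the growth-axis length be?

Multiplying by 5 years per lamina: 1212 × 5 = 6060 years.
6060 years at 0.09 mm/year gives 0.09 × 6060 = 545.4 mm.

545.4 mm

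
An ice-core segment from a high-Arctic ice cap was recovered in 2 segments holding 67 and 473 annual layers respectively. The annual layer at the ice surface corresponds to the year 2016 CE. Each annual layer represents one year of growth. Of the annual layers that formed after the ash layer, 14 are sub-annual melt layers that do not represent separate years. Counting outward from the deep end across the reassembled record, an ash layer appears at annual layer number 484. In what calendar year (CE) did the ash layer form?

Total annual layers = 67 + 473 = 540.
Between annual layer 484 and the ice surface there are 540 − 484 = 56 annual layers.
56 − 14 false = 42 true annual layers after the ash layer.
2016 − 42 = 1974 CE.

1974 CE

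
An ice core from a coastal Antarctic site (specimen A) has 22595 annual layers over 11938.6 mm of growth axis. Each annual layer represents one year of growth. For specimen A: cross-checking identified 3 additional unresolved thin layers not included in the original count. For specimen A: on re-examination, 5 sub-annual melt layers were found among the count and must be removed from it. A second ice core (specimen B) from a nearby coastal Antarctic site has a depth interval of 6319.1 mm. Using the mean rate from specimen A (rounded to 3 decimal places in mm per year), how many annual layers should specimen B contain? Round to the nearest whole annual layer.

11968 annual layers

Specimen A: correcting the raw count gives 22595 − 5 + 3 = 22593 true annual layers.
A: Mean rate = 11938.6 mm / 22593 years ≈ 0.528 mm/yr.
Specimen B: 6319.1 mm / 0.528 mm per year = 11967.99 years ≈ 11968 annual layers.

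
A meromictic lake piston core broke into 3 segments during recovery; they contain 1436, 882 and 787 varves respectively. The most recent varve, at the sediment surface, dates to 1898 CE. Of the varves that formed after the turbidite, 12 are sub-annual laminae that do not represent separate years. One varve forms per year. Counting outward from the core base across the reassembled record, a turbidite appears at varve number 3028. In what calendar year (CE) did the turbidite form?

Total varves = 1436 + 882 + 787 = 3105.
3105 − 3028 = 77 varves lie beyond the turbidite toward the sediment surface.
Removing the 12 false varves leaves 77 − 12 = 65 true varves beyond the turbidite.
Counting back 65 years from 1898 CE places the turbidite in 1898 − 65 = 1833 CE.

1833 CE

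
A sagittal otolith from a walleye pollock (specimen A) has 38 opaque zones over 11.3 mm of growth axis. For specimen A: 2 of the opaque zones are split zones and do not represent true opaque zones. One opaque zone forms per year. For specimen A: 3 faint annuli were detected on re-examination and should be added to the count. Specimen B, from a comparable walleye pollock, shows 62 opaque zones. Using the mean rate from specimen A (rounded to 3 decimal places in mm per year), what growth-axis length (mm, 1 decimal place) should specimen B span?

18.0 mm

Specimen A: after corrections the count is 38 − 2 + 3 = 39 opaque zones.
A: 11.3 mm over 39 years gives 11.3 / 39 ≈ 0.290 mm/year.
B's length ≈ 0.290 × 62 = 18.0 mm.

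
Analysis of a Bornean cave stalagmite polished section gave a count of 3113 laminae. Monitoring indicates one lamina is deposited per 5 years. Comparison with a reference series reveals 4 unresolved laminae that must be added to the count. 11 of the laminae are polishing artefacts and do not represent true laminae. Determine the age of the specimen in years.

15530 yr

Adjusted count: 3113 − 11 + 4 = 3106 laminae.
3106 laminae at 5 years each span 3106 × 5 = 15530 years.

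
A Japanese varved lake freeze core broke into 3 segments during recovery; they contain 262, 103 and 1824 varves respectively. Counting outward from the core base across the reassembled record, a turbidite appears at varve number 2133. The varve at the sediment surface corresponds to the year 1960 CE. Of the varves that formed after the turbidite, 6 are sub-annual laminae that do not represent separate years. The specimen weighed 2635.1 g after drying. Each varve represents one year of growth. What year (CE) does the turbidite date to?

Total varves = 262 + 103 + 1824 = 2189.
2189 − 2133 = 56 varves lie beyond the turbidite toward the sediment surface.
Removing the 6 false varves leaves 56 − 6 = 50 true varves beyond the turbidite.
Counting back 50 years from 1960 CE places the turbidite in 1960 − 50 = 1910 CE.

1910 CE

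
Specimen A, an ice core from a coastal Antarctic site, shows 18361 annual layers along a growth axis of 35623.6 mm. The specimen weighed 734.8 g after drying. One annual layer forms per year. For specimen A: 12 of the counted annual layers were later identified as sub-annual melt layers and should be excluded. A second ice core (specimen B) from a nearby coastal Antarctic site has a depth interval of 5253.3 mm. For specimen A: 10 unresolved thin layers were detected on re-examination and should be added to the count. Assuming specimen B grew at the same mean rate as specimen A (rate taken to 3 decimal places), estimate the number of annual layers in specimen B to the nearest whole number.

2708 annual layers

Specimen A: true annual layer count = 18361 − 12 + 10 = 18359.
A: Extension rate ≈ 35623.6 / 18359 = 1.940 mm/year.
Specimen B: 5253.3 mm / 1.940 mm per year = 2707.89 years ≈ 2708 annual layers.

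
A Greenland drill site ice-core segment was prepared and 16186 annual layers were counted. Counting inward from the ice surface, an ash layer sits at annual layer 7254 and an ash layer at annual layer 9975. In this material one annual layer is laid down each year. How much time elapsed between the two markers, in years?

2721 years

Separation: 9975 − 7254 = 2721 annual layers.
One annual layer per year makes the interval 2721 years.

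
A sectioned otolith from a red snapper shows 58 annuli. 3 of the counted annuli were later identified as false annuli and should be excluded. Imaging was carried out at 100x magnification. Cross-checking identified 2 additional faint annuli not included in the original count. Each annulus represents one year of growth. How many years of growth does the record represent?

57 yr

After corrections the count is 58 − 3 + 2 = 57 annuli.
With a one-to-one annulus periodicity this is 57 years.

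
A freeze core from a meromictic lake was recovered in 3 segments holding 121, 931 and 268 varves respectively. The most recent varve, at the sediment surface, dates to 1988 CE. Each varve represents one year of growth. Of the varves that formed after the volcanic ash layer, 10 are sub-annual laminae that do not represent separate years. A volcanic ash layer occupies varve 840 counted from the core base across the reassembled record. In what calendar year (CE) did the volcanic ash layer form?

Total varves = 121 + 931 + 268 = 1320.
1320 − 840 = 480 varves lie beyond the volcanic ash layer toward the sediment surface.
Excluding 10 false varves: 480 − 10 = 470.
Counting back 470 years from 1988 CE places the volcanic ash layer in 1988 − 470 = 1518 CE.

1518 CE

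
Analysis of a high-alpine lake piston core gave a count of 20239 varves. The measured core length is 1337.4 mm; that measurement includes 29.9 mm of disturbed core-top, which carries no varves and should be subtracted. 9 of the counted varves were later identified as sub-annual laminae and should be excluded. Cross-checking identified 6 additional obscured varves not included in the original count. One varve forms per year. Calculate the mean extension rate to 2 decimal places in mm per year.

0.06 mm per year

True varve count = 20239 − 9 + 6 = 20236.
Removing the 29.9 mm offcut leaves 1337.4 − 29.9 = 1307.5 mm.
Extension rate ≈ 1307.5 / 20236 = 0.06 mm per year.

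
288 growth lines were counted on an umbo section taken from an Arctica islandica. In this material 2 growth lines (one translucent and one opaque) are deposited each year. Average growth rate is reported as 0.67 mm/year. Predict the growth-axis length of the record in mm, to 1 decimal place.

96.5 mm

Dividing by 2 growth lines per year: 288 / 2 = 144 years.
144 years at 0.67 mm/year gives 0.67 × 144 = 96.5 mm.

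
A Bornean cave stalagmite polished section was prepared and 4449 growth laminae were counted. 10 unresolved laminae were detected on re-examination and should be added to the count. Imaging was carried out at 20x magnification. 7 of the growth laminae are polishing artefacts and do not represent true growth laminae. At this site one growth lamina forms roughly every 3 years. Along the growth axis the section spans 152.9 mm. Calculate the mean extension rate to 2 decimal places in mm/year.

0.01 mm/year

Adjusted count: 4449 − 7 + 10 = 4452 growth laminae.
Multiplying by 3 years per growth lamina: 4452 × 3 = 13356 years.
152.9 mm over 13356 years gives 152.9 / 13356 ≈ 0.01 mm/year.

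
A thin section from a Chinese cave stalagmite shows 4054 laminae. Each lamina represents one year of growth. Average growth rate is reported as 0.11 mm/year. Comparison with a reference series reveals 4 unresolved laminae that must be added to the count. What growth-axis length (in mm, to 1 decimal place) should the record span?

True lamina count = 4054 + 4 = 4058.
4058 years at 0.11 mm/year gives 0.11 × 4058 = 446.4 mm.

446.4 mm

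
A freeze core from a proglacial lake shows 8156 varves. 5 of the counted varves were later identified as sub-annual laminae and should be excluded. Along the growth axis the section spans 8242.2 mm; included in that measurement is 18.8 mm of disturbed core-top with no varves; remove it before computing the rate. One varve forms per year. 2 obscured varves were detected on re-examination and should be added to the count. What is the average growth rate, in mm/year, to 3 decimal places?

Correcting the raw count gives 8156 − 5 + 2 = 8153 true varves.
Net length = 8242.2 − 18.8 = 8223.4 mm.
8223.4 mm over 8153 years gives 8223.4 / 8153 ≈ 1.009 mm/year.

1.009 mm/year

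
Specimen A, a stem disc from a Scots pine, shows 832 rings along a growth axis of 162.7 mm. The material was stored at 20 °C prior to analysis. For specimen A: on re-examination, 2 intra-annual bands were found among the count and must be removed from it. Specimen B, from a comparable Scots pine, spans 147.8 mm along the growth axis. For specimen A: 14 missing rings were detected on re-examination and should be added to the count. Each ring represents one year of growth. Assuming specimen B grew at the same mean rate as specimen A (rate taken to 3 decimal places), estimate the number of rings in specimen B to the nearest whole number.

766 rings

Specimen A: correcting the raw count gives 832 − 2 + 14 = 844 true rings.
A: Extension rate ≈ 162.7 / 844 = 0.193 mm/year.
For B, 147.8 / 0.193 = 765.80 years ≈ 766 rings.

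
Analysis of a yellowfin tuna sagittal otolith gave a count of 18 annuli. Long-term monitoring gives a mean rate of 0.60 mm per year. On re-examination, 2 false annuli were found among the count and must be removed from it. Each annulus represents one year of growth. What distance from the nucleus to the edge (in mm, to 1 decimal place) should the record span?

9.6 mm

True annulus count = 18 − 2 = 16.
Predicted length = 0.60 mm/year × 16 years = 9.6 mm.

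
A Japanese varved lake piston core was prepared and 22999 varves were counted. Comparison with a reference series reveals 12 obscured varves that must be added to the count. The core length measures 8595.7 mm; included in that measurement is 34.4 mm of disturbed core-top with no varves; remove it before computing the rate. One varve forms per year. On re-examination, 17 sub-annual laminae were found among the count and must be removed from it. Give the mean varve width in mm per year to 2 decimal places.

0.37 mm per year

Adjusted count: 22999 − 17 + 12 = 22994 varves.
Net length = 8595.7 − 34.4 = 8561.3 mm.
Extension rate ≈ 8561.3 / 22994 = 0.37 mm per year.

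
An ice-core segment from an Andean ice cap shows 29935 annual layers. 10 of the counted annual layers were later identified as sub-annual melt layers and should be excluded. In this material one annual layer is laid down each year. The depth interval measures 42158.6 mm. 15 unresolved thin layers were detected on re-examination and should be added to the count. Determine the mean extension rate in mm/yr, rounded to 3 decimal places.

Adjusted count: 29935 − 10 + 15 = 29940 annual layers.
Mean rate = 42158.6 mm / 29940 years ≈ 1.408 mm/yr.

1.408 mm/yr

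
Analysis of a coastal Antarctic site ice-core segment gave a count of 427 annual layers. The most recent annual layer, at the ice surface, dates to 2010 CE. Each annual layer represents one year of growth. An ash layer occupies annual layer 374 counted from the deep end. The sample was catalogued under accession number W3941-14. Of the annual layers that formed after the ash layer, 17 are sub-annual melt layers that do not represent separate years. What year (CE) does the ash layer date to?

427 − 374 = 53 annual layers lie beyond the ash layer toward the ice surface.
Removing the 17 false annual layers leaves 53 − 17 = 36 true annual layers beyond the ash layer.
Counting back 36 years from 2010 CE places the ash layer in 2010 − 36 = 1974 CE.

1974 CE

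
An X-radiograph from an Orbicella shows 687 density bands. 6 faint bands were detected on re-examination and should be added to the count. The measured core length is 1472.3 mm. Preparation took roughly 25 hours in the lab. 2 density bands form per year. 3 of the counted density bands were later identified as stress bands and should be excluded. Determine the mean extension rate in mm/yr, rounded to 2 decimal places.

Correcting the raw count gives 687 − 3 + 6 = 690 true density bands.
690 density bands at 2 per year is 690 / 2 = 345 years.
Mean rate = 1472.3 mm / 345 years ≈ 4.27 mm/yr.

4.27 mm/yr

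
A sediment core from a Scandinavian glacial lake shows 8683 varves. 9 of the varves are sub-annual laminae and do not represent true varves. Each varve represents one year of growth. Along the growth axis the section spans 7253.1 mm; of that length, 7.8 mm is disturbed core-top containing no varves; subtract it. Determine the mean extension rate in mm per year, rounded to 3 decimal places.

True varve count = 8683 − 9 = 8674.
Removing the 7.8 mm offcut leaves 7253.1 − 7.8 = 7245.3 mm.
Mean rate = 7245.3 mm / 8674 years ≈ 0.835 mm per year.

0.835 mm per year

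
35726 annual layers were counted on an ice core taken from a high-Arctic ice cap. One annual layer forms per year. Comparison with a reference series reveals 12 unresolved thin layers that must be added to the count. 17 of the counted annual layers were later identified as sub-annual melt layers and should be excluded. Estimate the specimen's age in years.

35721 years

Adjusted count: 35726 − 17 + 12 = 35721 annual layers.
With a one-to-one annual layer periodicity this is 35721 years.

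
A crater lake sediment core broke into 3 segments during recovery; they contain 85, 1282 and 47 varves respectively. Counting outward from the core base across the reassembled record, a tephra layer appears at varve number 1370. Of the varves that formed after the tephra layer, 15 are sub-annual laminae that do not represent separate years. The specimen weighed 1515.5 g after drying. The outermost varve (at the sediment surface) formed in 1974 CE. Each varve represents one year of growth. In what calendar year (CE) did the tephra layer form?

1945 CE

Total varves = 85 + 1282 + 47 = 1414.
Between varve 1370 and the sediment surface there are 1414 − 1370 = 44 varves.
44 − 15 false = 29 true varves after the tephra layer.
1974 − 29 = 1945 CE.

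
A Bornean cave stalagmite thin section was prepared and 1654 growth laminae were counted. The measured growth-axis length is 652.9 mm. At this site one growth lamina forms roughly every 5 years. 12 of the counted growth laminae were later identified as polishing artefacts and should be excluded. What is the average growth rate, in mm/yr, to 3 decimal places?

0.080 mm/yr

True growth lamina count = 1654 − 12 = 1642.
At 5 years per growth lamina, 1642 × 5 = 8210 years.
Extension rate ≈ 652.9 / 8210 = 0.080 mm/yr.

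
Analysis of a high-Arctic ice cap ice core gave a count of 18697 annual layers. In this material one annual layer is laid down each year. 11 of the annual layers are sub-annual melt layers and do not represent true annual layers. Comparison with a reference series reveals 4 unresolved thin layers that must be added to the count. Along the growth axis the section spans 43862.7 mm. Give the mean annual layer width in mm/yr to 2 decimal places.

2.35 mm/yr

True annual layer count = 18697 − 11 + 4 = 18690.
43862.7 mm over 18690 years gives 43862.7 / 18690 ≈ 2.35 mm/yr.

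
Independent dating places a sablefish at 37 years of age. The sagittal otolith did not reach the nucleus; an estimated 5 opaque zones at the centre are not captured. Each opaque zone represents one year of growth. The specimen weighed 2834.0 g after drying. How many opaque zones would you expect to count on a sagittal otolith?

Expected opaque zones over 37 years: 37.
Subtracting the 5 opaque zones not captured gives 37 − 5 = 32 opaque zones in the record.

32 opaque zones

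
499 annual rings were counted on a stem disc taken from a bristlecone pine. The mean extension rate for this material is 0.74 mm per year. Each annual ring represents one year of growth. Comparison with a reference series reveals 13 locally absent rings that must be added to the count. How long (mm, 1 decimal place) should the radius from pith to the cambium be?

378.9 mm

Adjusted count: 499 + 13 = 512 annual rings.
Predicted length = 0.74 mm/year × 512 years = 378.9 mm.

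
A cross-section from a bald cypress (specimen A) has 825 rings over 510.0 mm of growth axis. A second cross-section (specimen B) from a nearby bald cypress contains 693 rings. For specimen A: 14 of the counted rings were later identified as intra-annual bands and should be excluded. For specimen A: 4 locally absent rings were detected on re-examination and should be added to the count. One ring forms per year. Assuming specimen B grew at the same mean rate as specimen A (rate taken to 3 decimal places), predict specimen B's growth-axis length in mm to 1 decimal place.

Specimen A: correcting the raw count gives 825 − 14 + 4 = 815 true rings.
A: Extension rate ≈ 510.0 / 815 = 0.626 mm/year.
B's length ≈ 0.626 × 693 = 433.8 mm.

433.8 mm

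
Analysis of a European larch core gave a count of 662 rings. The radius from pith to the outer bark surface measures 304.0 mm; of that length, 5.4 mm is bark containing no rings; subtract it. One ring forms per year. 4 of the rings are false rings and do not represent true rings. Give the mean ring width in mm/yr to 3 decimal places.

0.454 mm/yr

Correcting the raw count gives 662 − 4 = 658 true rings.
Net length = 304.0 − 5.4 = 298.6 mm.
Extension rate ≈ 298.6 / 658 = 0.454 mm/yr.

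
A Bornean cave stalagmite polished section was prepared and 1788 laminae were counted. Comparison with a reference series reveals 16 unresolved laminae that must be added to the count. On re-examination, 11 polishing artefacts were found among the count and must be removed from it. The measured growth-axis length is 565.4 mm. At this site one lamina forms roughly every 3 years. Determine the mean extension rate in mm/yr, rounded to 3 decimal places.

0.105 mm/yr

True lamina count = 1788 − 11 + 16 = 1793.
1793 laminae at 3 years each span 1793 × 3 = 5379 years.
Mean rate = 565.4 mm / 5379 years ≈ 0.105 mm/yr.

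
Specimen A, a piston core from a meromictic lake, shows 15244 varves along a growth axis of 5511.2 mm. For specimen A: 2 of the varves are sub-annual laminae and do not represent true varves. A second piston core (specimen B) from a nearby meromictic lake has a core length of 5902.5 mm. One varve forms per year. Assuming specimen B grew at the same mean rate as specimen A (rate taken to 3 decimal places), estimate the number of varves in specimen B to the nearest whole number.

16305 varves

Specimen A: true varve count = 15244 − 2 = 15242.
A: Extension rate ≈ 5511.2 / 15242 = 0.362 mm per year.
Specimen B: 5902.5 mm / 0.362 mm per year = 16305.25 years ≈ 16305 varves.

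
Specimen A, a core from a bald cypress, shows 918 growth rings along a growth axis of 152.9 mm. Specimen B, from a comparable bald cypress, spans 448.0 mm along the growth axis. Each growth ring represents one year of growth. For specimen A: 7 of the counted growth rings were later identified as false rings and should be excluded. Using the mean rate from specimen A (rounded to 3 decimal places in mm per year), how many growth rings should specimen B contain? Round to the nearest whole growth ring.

2667 growth rings

Specimen A: adjusted count: 918 − 7 = 911 growth rings.
A: Mean rate = 152.9 mm / 911 years ≈ 0.168 mm per year.
B spans 448.0 / 0.168 = 2666.67 years ≈ 2667 growth rings.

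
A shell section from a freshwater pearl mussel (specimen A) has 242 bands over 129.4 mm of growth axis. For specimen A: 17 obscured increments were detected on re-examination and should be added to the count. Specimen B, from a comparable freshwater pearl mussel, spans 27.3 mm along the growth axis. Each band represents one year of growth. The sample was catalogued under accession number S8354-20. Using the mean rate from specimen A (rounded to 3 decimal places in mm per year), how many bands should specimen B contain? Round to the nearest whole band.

Specimen A: true band count = 242 + 17 = 259.
A: Extension rate ≈ 129.4 / 259 = 0.500 mm/yr.
For B, 27.3 / 0.500 = 54.60 years ≈ 55 bands.

55 bands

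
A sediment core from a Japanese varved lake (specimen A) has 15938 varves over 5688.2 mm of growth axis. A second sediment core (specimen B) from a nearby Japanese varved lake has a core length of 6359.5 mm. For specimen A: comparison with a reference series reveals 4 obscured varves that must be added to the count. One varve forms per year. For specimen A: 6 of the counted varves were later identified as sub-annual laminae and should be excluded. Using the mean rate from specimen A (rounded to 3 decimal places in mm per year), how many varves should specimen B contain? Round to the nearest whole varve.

17814 varves

Specimen A: adjusted count: 15938 − 6 + 4 = 15936 varves.
A: Extension rate ≈ 5688.2 / 15936 = 0.357 mm/yr.
For B, 6359.5 / 0.357 = 17813.73 years ≈ 17814 varves.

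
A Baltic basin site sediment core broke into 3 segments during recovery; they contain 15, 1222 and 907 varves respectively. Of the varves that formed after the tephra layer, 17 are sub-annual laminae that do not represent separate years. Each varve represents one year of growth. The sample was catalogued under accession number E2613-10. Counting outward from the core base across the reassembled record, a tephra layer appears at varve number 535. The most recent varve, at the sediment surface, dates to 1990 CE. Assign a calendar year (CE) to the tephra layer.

398 CE

Total varves = 15 + 1222 + 907 = 2144.
The tephra layer sits at varve 535 from the core base, so 2144 − 535 = 1609 varves formed after it.
Excluding 17 false varves: 1609 − 17 = 1592.
1990 − 1592 = 398 CE.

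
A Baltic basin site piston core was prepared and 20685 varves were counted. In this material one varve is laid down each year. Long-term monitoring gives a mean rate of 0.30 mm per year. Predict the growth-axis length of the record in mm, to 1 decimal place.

20685 years of growth are recorded.
Predicted length = 0.30 mm/year × 20685 years = 6205.5 mm.

6205.5 mm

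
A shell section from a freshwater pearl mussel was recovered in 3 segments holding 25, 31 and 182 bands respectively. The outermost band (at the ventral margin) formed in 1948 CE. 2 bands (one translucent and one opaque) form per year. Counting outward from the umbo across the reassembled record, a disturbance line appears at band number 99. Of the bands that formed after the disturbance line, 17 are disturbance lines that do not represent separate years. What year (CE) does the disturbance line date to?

1887 CE

Total bands = 25 + 31 + 182 = 238.
Between band 99 and the ventral margin there are 238 − 99 = 139 bands.
Excluding 17 false bands: 139 − 17 = 122.
Dividing by 2 bands per year: 122 / 2 = 61 years.
1948 − 61 = 1887 CE.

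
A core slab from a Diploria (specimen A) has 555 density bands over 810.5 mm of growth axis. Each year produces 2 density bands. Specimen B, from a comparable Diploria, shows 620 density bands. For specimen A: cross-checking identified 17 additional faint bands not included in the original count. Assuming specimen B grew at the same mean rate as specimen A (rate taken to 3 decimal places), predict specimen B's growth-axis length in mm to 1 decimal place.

Specimen A: correcting the raw count gives 555 + 17 = 572 true density bands.
Specimen A: 572 density bands at 2 per year is 572 / 2 = 286 years.
A: Extension rate ≈ 810.5 / 286 = 2.834 mm/yr.
Specimen B: dividing by 2 density bands per year: 620 / 2 = 310 years. B's length ≈ 2.834 × 310 = 878.5 mm.

878.5 mm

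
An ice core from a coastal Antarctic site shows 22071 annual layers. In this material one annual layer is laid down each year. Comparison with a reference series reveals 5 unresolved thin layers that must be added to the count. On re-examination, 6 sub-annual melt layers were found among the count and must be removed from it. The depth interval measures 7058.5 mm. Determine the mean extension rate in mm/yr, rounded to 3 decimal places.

Adjusted count: 22071 − 6 + 5 = 22070 annual layers.
Extension rate ≈ 7058.5 / 22070 = 0.320 mm/yr.

0.320 mm/yr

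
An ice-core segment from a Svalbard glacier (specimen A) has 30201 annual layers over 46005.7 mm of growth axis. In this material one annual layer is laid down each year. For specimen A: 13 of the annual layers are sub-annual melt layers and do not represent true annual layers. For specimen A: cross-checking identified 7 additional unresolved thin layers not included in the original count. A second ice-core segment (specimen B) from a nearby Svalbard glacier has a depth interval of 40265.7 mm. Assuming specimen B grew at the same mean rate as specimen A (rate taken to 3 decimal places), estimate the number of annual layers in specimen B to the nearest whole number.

Specimen A: correcting the raw count gives 30201 − 13 + 7 = 30195 true annual layers.
A: 46005.7 mm over 30195 years gives 46005.7 / 30195 ≈ 1.524 mm/year.
For B, 40265.7 / 1.524 = 26421.06 years ≈ 26421 annual layers.

26421 annual layers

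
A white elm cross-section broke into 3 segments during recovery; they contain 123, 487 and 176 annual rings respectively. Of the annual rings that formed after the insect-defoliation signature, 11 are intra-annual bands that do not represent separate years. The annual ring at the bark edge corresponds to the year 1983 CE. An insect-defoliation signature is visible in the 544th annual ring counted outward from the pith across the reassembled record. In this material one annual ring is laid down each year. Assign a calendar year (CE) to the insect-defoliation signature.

Total annual rings = 123 + 487 + 176 = 786.
The insect-defoliation signature sits at annual ring 544 from the pith, so 786 − 544 = 242 annual rings formed after it.
Removing the 11 false annual rings leaves 242 − 11 = 231 true annual rings beyond the insect-defoliation signature.
Counting back 231 years from 1983 CE places the insect-defoliation signature in 1983 − 231 = 1752 CE.

1752 CE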